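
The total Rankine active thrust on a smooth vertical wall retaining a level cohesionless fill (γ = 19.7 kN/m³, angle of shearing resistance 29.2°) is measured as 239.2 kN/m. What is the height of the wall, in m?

K_a = 0.3442. P_a = ½ K_a γ H² ⇒ H = √(2P_a/(K_a γ)).
H = √(2×239.2/(0.3442×19.7)) = 8.399 m.

8.40 m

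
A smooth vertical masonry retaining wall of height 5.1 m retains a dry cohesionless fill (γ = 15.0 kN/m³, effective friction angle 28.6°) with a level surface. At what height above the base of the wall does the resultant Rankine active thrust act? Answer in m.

1.70 m

K_a = 0.3525.
The pressure distribution is triangular, so the resultant acts at H/3 above the base = 5.1/3 = 1.700 m.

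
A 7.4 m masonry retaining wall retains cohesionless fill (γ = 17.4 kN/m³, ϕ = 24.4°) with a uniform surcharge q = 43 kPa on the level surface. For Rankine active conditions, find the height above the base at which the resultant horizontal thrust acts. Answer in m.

2.96 m

K_a = 0.4153.
Triangular part P₁ = ½K_aγH² = 197.9 at H/3 = 2.467 m; rectangular part P₂ = K_a q H = 132.2 at H/2 = 3.700 m.
ȳ = (P₁·2.467 + P₂·3.700)/(P₁+P₂) = 2.961 m.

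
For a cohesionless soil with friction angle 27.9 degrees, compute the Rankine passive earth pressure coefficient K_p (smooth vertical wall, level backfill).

2.76

K_p = (1 + sin φ)/(1 − sin φ) = tan²(45° + 27.9°/2) = 2.759.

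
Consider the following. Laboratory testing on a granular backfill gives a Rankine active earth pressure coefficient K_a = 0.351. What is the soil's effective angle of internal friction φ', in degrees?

28.7°

K_a = tan²(45° − φ/2) ⇒ 45° − φ/2 = arctan(√0.351) = 30.64°.
φ = 2(45° − 30.64°) = 28.71°.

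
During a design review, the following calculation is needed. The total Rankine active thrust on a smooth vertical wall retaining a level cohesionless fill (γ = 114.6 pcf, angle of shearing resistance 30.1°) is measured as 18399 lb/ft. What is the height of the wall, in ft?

K_a = 0.3320. P_a = ½ K_a γ H² ⇒ H = √(2P_a/(K_a γ)).
H = √(2×18399/(0.3320×114.6)) = 31.10 ft.

31.1 ft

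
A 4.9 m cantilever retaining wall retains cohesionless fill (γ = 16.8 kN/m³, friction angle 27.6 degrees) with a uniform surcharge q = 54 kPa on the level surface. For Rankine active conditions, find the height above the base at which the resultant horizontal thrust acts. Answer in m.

K_a = 0.3668.
Triangular part P₁ = ½K_aγH² = 73.97 at H/3 = 1.633 m; rectangular part P₂ = K_a q H = 97.05 at H/2 = 2.450 m.
ȳ = (P₁·1.633 + P₂·2.450)/(P₁+P₂) = 2.097 m.

2.10 m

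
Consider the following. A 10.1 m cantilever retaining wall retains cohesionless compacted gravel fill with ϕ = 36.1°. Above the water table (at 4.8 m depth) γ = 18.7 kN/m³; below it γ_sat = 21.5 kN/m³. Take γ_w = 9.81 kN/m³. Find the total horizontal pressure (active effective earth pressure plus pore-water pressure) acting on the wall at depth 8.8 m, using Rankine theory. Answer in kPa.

K_a = (1 − sin φ)/(1 + sin φ) = 0.2585.
γ' = 21.5 − 9.81 = 11.69 kN/m³.
Effective vertical stress at 8.8 m: σ'_v = 18.7×4.8 + 11.69×4.00 = 136.5 kPa.
σ'_h = K_a σ'_v = 0.2585 × 136.5 = 35.29 kPa; u = γ_w × 4.00 = 39.24 kPa.
Total σ_h = 35.29 + 39.24 = 74.53 kPa.

74.5 kPa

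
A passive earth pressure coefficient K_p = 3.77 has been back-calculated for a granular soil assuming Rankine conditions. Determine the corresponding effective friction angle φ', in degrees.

35.5°

K_p = (1+sin φ)/(1−sin φ) ⇒ sin φ = (K_p − 1)/(K_p + 1) = 0.5807.
φ = arcsin(0.5807) = 35.50°.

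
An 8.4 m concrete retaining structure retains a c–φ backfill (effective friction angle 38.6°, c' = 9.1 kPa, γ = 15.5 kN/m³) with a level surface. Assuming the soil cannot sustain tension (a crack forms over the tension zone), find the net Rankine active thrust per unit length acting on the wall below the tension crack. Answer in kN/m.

63.8 kN/m

K_a = 0.2316; √K_a = 0.4813.
Tension-crack depth z_c = 2c/(γ√K_a) = 2×9.1/(15.5×0.4813) = 2.440 m.
σ_a at base = K_a γ H − 2c√K_a = 0.2316×15.5×8.4 − 2×9.1×0.4813 = 21.40 kPa.
P_a = ½ × 21.40 × (H − z_c) = 0.5×21.40×5.960 = 63.77 kN/m.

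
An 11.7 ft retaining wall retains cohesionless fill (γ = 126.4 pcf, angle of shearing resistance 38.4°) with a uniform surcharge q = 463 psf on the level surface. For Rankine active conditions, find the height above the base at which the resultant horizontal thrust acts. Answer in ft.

4.65 ft

K_a = 0.2337.
Triangular part P₁ = ½K_aγH² = 2022 at H/3 = 3.900 ft; rectangular part P₂ = K_a q H = 1266 at H/2 = 5.850 ft.
ȳ = (P₁·3.900 + P₂·5.850)/(P₁+P₂) = 4.651 ft.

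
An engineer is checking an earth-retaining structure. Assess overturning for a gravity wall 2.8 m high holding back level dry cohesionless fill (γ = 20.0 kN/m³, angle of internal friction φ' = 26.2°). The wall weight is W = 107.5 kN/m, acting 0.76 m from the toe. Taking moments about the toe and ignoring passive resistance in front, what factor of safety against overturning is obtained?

2.88

K_a = tan²(45° − 26.2°/2) = 0.3874.
P_a = ½K_aγH² = 0.5×0.3874×20.0×2.8² = 30.38 kN/m, acting at H/3 = 0.9333 m above the base.
Overturning moment M_o = P_a × H/3 = 30.38 × 0.9333 = 28.35.
Resisting moment M_r = W × 0.76 = 107.5 × 0.76 = 81.70.
FS_overturning = M_r/M_o = 81.70/28.35 = 2.882.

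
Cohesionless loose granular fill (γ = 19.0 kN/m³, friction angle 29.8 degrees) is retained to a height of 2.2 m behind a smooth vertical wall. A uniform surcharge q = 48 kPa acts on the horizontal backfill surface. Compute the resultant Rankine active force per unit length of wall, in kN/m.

50.9 kN/m

K_a = tan²(45° − φ/2) = 0.3360.
Soil triangle: ½ K_a γ H² = 0.5×0.3360×19.0×2.2² = 15.45 kN/m.
Surcharge rectangle: K_a q H = 0.3360×48×2.2 = 35.48 kN/m.
Total = 15.45 + 35.48 = 50.94 kN/m.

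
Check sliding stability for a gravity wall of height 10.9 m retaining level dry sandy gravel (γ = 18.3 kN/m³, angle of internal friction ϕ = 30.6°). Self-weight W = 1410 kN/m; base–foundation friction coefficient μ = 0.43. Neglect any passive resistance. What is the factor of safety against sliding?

1.71

K_a = tan²(45° − 30.6°/2) = 0.3253.
P_a = ½K_aγH² = 0.5×0.3253×18.3×10.9² = 353.7 kN/m, acting at H/3 = 3.633 m above the base.
FS_sliding = μW / P_a = 0.43×1410 / 353.7 = 1.714.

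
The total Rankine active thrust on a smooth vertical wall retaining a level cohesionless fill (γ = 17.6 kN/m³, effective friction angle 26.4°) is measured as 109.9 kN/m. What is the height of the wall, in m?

5.70 m

K_a = 0.3844. P_a = ½ K_a γ H² ⇒ H = √(2P_a/(K_a γ)).
H = √(2×109.9/(0.3844×17.6)) = 5.700 m.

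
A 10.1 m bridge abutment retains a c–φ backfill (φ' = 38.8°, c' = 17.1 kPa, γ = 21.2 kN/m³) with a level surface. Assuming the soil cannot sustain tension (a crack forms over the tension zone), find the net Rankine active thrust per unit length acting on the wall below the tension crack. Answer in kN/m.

110 kN/m

K_a = 0.2296; √K_a = 0.4791.
Tension-crack depth z_c = 2c/(γ√K_a) = 2×17.1/(21.2×0.4791) = 3.367 m.
σ_a at base = K_a γ H − 2c√K_a = 0.2296×21.2×10.1 − 2×17.1×0.4791 = 32.77 kPa.
P_a = ½ × 32.77 × (H − z_c) = 0.5×32.77×6.733 = 110.3 kN/m.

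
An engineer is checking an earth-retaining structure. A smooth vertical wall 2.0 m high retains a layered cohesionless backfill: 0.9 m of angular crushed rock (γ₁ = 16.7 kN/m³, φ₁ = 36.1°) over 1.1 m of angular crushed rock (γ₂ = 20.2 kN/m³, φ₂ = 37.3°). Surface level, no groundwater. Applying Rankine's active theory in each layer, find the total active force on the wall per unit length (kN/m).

K_a1 = tan²(45°−36.1°/2) = 0.2585; K_a2 = tan²(45°−37.3°/2) = 0.2453.
Layer 1: σ at base = K_a1 γ₁ h₁ = 3.885 kPa; P₁ = ½×3.885×0.9 = 1.748.
Layer 2: σ_v at top = γ₁h₁ = 15.03; σ_h top = K_a2×15.03 = 3.687; σ_h base = K_a2×(15.03+20.2×1.1) = 9.139.
P₂ = ½(3.687+9.139)×1.1 = 7.054. Total P_a = 1.748+7.054 = 8.803 kN/m.

8.80 kN/m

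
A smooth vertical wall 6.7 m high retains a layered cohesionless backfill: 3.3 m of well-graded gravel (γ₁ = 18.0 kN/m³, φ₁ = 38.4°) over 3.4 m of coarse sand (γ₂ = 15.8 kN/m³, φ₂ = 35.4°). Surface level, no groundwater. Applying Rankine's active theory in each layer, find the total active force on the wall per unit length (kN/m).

101 kN/m

K_a1 = tan²(45°−38.4°/2) = 0.2337; K_a2 = tan²(45°−35.4°/2) = 0.2664.
Layer 1: σ at base = K_a1 γ₁ h₁ = 13.88 kPa; P₁ = ½×13.88×3.3 = 22.90.
Layer 2: σ_v at top = γ₁h₁ = 59.40; σ_h top = K_a2×59.40 = 15.82; σ_h base = K_a2×(59.40+15.8×3.4) = 30.14.
P₂ = ½(15.82+30.14)×3.4 = 78.13. Total P_a = 22.90+78.13 = 101.0 kN/m.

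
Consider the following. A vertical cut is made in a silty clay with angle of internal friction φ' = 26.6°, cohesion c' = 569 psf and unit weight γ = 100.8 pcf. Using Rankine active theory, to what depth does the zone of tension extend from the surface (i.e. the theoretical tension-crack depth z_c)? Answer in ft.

K_a = tan²(45° − 26.6°/2) = 0.3814; √K_a = 0.6176.
The active pressure is zero where K_a γ z = 2c√K_a, so z_c = 2c/(γ√K_a) = 2×569/(100.8×0.6176) = 18.28 ft.

18.3 ft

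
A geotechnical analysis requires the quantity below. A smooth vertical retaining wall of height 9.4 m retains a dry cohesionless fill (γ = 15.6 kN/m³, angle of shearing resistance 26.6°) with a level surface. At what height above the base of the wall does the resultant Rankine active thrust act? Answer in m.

3.13 m

K_a = 0.3814.
The pressure distribution is triangular, so the resultant acts at H/3 above the base = 9.4/3 = 3.133 m.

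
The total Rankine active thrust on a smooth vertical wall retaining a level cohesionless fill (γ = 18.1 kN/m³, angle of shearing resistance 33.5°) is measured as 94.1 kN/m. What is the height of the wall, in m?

K_a = 0.2887. P_a = ½ K_a γ H² ⇒ H = √(2P_a/(K_a γ)).
H = √(2×94.1/(0.2887×18.1)) = 6.001 m.

6.00 m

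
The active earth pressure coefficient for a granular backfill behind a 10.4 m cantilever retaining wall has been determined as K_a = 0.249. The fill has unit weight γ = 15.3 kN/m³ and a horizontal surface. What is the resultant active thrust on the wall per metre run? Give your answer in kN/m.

P = ½ K_a γ H² = 0.5 × 0.249 × 15.3 × 10.4² = 206.0 kN/m.

206 kN/m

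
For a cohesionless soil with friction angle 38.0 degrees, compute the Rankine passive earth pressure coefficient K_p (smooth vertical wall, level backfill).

K_p = (1 + sin φ)/(1 − sin φ) = tan²(45° + 38.0°/2) = 4.204.

4.20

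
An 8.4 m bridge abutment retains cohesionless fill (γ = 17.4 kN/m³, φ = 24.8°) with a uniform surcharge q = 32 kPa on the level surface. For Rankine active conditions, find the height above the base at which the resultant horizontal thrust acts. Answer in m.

K_a = 0.4090.
Triangular part P₁ = ½K_aγH² = 251.1 at H/3 = 2.800 m; rectangular part P₂ = K_a q H = 109.9 at H/2 = 4.200 m.
ȳ = (P₁·2.800 + P₂·4.200)/(P₁+P₂) = 3.226 m.

3.23 m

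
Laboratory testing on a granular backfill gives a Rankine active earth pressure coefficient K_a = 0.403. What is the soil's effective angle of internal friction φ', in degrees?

K_a = tan²(45° − φ/2) ⇒ 45° − φ/2 = arctan(√0.403) = 32.41°.
φ = 2(45° − 32.41°) = 25.18°.

25.2°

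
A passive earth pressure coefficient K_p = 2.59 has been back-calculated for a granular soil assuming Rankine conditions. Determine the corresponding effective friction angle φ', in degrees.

26.3°

K_p = (1+sin φ)/(1−sin φ) ⇒ sin φ = (K_p − 1)/(K_p + 1) = 0.4429.
φ = arcsin(0.4429) = 26.29°.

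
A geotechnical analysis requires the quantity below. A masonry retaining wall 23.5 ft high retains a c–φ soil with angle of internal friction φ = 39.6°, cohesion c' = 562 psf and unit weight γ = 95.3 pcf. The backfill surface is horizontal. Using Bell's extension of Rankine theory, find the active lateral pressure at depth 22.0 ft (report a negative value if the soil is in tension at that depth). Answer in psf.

-64.7 psf

K_a = (1 − sin φ)/(1 + sin φ) = 0.2214.
σ_a = K_a γ z − 2c√K_a = 0.2214×95.3×22.0 − 2×562×0.4706 = -64.66 psf.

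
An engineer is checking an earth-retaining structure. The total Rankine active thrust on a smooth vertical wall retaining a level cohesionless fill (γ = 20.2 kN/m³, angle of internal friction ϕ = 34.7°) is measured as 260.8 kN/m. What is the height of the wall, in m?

9.70 m

K_a = 0.2745. P_a = ½ K_a γ H² ⇒ H = √(2P_a/(K_a γ)).
H = √(2×260.8/(0.2745×20.2)) = 9.699 m.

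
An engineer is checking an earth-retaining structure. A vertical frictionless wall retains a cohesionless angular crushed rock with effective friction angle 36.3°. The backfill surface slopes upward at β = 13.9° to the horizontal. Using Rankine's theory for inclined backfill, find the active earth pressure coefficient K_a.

K_a = cos β · (cos β − √(cos²β − cos²φ)) / (cos β + √(cos²β − cos²φ)).
cos β = 0.9707, cos φ = 0.8059, √(cos²β − cos²φ) = 0.5411.
K_a = 0.9707 × (0.9707 − 0.5411)/(0.9707 + 0.5411) = 0.2759.

0.276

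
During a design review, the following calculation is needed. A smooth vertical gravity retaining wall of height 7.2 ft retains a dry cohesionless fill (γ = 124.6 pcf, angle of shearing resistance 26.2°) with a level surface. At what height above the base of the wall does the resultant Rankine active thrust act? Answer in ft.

2.40 ft

K_a = 0.3874.
The pressure distribution is triangular, so the resultant acts at H/3 above the base = 7.2/3 = 2.400 ft.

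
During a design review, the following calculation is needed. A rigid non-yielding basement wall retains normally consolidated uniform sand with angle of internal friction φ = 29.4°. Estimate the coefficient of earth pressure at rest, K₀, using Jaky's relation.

K₀ = 1 − sin φ' = 1 − sin 29.4° = 0.5091.

0.509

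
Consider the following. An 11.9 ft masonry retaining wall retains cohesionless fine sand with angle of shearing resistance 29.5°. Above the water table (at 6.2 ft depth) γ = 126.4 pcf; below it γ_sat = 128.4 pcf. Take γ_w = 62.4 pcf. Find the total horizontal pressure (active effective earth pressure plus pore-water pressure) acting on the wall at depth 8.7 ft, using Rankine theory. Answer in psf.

K_a = (1 − sin φ)/(1 + sin φ) = 0.3401.
γ' = 128.4 − 62.4 = 66.00 pcf.
Effective vertical stress at 8.7 ft: σ'_v = 126.4×6.2 + 66.00×2.50 = 948.7 psf.
σ'_h = K_a σ'_v = 0.3401 × 948.7 = 322.6 psf; u = γ_w × 2.50 = 156.0 psf.
Total σ_h = 322.6 + 156.0 = 478.6 psf.

479 psf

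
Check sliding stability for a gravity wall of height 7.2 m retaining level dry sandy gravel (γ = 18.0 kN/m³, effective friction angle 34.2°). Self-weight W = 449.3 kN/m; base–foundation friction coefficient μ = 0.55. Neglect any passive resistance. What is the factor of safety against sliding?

1.89

K_a = tan²(45° − 34.2°/2) = 0.2803.
P_a = ½K_aγH² = 0.5×0.2803×18.0×7.2² = 130.8 kN/m, acting at H/3 = 2.400 m above the base.
FS_sliding = μW / P_a = 0.55×449.3 / 130.8 = 1.889.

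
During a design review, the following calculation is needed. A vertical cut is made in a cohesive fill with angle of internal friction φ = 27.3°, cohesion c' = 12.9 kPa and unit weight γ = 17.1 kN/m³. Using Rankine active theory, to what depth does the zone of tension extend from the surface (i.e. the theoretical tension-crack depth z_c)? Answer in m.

2.48 m

K_a = tan²(45° − 27.3°/2) = 0.3711; √K_a = 0.6092.
The active pressure is zero where K_a γ z = 2c√K_a, so z_c = 2c/(γ√K_a) = 2×12.9/(17.1×0.6092) = 2.477 m.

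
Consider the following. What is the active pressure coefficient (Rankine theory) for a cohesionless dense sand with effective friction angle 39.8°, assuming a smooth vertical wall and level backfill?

0.219

K_a = (1 − sin φ)/(1 + sin φ) = (1 − sin 39.8°)/(1 + sin 39.8°) = 0.2194.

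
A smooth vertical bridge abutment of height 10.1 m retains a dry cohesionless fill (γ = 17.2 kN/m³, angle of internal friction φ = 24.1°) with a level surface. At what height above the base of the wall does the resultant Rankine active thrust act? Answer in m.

3.37 m

K_a = 0.4201.
The pressure distribution is triangular, so the resultant acts at H/3 above the base = 10.1/3 = 3.367 m.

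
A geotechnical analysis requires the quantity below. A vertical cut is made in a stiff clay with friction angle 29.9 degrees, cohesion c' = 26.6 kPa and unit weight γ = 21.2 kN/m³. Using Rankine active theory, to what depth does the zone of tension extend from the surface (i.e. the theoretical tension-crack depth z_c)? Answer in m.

4.34 m

K_a = tan²(45° − 29.9°/2) = 0.3347; √K_a = 0.5785.
The active pressure is zero where K_a γ z = 2c√K_a, so z_c = 2c/(γ√K_a) = 2×26.6/(21.2×0.5785) = 4.338 m.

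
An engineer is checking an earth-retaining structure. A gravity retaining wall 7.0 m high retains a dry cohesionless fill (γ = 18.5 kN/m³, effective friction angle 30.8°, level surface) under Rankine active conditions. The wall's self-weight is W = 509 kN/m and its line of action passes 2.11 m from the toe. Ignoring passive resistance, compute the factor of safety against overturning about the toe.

3.15

K_a = tan²(45° − 30.8°/2) = 0.3227.
P_a = ½K_aγH² = 0.5×0.3227×18.5×7.0² = 146.3 kN/m, acting at H/3 = 2.333 m above the base.
Overturning moment M_o = P_a × H/3 = 146.3 × 2.333 = 341.3.
Resisting moment M_r = W × 2.11 = 509 × 2.11 = 1074.
FS_overturning = M_r/M_o = 1074/341.3 = 3.147.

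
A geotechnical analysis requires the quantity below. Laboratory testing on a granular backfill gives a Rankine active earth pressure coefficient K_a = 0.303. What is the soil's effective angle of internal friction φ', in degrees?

32.3°

K_a = tan²(45° − φ/2) ⇒ 45° − φ/2 = arctan(√0.303) = 28.83°.
φ = 2(45° − 28.83°) = 32.34°.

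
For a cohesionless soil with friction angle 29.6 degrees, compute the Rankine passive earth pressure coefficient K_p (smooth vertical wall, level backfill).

K_p = (1 + sin φ)/(1 − sin φ) = tan²(45° + 29.6°/2) = 2.952.

2.95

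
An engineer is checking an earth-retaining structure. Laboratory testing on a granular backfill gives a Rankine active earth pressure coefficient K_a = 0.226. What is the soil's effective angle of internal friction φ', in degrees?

K_a = tan²(45° − φ/2) ⇒ 45° − φ/2 = arctan(√0.226) = 25.43°.
φ = 2(45° − 25.43°) = 39.15°.

39.1°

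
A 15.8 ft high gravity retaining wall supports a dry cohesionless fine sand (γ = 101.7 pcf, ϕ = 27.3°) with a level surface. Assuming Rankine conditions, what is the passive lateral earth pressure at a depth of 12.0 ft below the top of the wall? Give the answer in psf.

3290 psf

K_p = (1 + sin φ)/(1 − sin φ) = 2.694.
σ_h = K_p γ z = 2.694 × 101.7 × 12.0 = 3288 psf.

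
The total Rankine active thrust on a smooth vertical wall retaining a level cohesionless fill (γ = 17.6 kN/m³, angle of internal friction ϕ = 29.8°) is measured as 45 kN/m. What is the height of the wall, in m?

3.90 m

K_a = 0.3360. P_a = ½ K_a γ H² ⇒ H = √(2P_a/(K_a γ)).
H = √(2×45/(0.3360×17.6)) = 3.901 m.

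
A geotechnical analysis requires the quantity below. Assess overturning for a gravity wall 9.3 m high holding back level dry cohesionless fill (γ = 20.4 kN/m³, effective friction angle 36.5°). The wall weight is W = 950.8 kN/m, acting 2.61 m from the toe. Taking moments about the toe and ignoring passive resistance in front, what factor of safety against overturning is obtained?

3.57

K_a = tan²(45° − 36.5°/2) = 0.2541.
P_a = ½K_aγH² = 0.5×0.2541×20.4×9.3² = 224.1 kN/m, acting at H/3 = 3.100 m above the base.
Overturning moment M_o = P_a × H/3 = 224.1 × 3.100 = 694.8.
Resisting moment M_r = W × 2.61 = 950.8 × 2.61 = 2482.
FS_overturning = M_r/M_o = 2482/694.8 = 3.572.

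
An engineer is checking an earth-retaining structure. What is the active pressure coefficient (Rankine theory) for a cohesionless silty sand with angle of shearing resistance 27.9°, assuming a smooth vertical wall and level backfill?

K_a = tan²(45° − φ/2) = tan²(31.05°) = 0.3625.

0.362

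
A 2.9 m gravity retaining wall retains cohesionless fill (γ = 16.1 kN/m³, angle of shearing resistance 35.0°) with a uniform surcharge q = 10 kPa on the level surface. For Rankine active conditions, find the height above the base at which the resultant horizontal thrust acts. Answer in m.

1.11 m

K_a = 0.2710.
Triangular part P₁ = ½K_aγH² = 18.35 at H/3 = 0.9667 m; rectangular part P₂ = K_a q H = 7.859 at H/2 = 1.450 m.
ȳ = (P₁·0.9667 + P₂·1.450)/(P₁+P₂) = 1.112 m.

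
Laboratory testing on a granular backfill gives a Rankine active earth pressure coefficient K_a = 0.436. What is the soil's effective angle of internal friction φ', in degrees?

K_a = tan²(45° − φ/2) ⇒ 45° − φ/2 = arctan(√0.436) = 33.44°.
φ = 2(45° − 33.44°) = 23.13°.

23.1°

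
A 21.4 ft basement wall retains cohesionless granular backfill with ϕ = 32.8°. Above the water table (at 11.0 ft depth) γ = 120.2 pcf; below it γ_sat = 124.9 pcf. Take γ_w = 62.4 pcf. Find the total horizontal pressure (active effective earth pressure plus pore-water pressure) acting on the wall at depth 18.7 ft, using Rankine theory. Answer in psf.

K_a = (1 − sin φ)/(1 + sin φ) = 0.2973.
γ' = 124.9 − 62.4 = 62.50 pcf.
Effective vertical stress at 18.7 ft: σ'_v = 120.2×11.0 + 62.50×7.70 = 1803 psf.
σ'_h = K_a σ'_v = 0.2973 × 1803 = 536.1 psf; u = γ_w × 7.70 = 480.5 psf.
Total σ_h = 536.1 + 480.5 = 1017 psf.

1020 psf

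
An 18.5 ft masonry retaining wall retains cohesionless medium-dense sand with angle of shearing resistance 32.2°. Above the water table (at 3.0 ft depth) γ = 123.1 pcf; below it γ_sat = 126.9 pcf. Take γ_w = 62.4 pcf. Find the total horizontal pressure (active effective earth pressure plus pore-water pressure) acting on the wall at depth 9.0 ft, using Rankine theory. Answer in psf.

605 psf

K_a = (1 − sin φ)/(1 + sin φ) = 0.3047.
γ' = 126.9 − 62.4 = 64.50 pcf.
Effective vertical stress at 9.0 ft: σ'_v = 123.1×3.0 + 64.50×6.00 = 756.3 psf.
σ'_h = K_a σ'_v = 0.3047 × 756.3 = 230.5 psf; u = γ_w × 6.00 = 374.4 psf.
Total σ_h = 230.5 + 374.4 = 604.9 psf.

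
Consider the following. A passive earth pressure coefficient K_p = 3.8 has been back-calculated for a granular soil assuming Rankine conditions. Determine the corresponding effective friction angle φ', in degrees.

35.7°

K_p = (1+sin φ)/(1−sin φ) ⇒ sin φ = (K_p − 1)/(K_p + 1) = 0.5833.
φ = arcsin(0.5833) = 35.69°.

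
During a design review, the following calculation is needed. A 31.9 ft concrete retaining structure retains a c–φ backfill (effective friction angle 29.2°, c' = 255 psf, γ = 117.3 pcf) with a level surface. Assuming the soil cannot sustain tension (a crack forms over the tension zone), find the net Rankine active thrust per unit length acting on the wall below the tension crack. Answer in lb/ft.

12100 lb/ft

K_a = 0.3442; √K_a = 0.5867.
Tension-crack depth z_c = 2c/(γ√K_a) = 2×255/(117.3×0.5867) = 7.411 ft.
σ_a at base = K_a γ H − 2c√K_a = 0.3442×117.3×31.9 − 2×255×0.5867 = 988.8 psf.
P_a = ½ × 988.8 × (H − z_c) = 0.5×988.8×24.49 = 12110 lb/ft.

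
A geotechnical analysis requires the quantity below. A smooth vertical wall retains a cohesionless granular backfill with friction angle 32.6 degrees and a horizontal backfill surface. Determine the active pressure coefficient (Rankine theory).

0.300

K_a = tan²(45° − φ/2) = tan²(28.70°) = 0.2997.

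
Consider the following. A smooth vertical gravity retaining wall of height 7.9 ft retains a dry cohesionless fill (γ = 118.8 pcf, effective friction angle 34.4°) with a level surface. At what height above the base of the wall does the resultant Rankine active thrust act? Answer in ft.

2.63 ft

K_a = 0.2780.
The pressure distribution is triangular, so the resultant acts at H/3 above the base = 7.9/3 = 2.633 ft.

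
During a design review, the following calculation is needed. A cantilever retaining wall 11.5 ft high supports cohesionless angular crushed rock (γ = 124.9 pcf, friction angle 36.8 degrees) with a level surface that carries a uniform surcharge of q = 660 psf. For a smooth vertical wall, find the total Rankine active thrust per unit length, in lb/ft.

K_a = tan²(45° − φ/2) = 0.2508.
Soil triangle: ½ K_a γ H² = 0.5×0.2508×124.9×11.5² = 2071 lb/ft.
Surcharge rectangle: K_a q H = 0.2508×660×11.5 = 1903 lb/ft.
Total = 2071 + 1903 = 3974 lb/ft.

3970 lb/ft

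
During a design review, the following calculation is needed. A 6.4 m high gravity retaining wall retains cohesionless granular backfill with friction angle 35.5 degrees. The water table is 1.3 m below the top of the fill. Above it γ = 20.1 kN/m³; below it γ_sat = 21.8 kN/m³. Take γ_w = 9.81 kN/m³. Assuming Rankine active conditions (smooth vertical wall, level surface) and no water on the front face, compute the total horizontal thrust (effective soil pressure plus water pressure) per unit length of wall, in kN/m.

209 kN/m

K_a = tan²(45° − φ/2) = 0.2653.
γ' = 21.8 − 9.81 = 11.99 kN/m³. Depth below WT = 5.1 m.
σ'_h at WT = K_a γ d_w = 6.931 kPa; at base = 6.931 + K_a γ' × 5.1 = 23.15 kPa.
P₁ (0–1.3 m) = ½×6.931×1.3 = 4.505. P₂ (1.3–6.4 m) = ½(6.931+23.15)×5.1 = 76.71.
P_w = ½ γ_w h₂² = 0.5×9.81×5.1² = 127.6. Total = 4.505+76.71+127.6 = 208.8 kN/m.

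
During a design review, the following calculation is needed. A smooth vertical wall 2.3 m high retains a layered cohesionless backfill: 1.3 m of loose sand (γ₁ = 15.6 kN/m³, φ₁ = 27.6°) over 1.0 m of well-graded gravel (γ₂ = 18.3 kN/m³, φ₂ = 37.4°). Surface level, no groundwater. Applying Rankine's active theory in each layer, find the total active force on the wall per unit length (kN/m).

12.0 kN/m

K_a1 = tan²(45°−27.6°/2) = 0.3668; K_a2 = tan²(45°−37.4°/2) = 0.2443.
Layer 1: σ at base = K_a1 γ₁ h₁ = 7.438 kPa; P₁ = ½×7.438×1.3 = 4.835.
Layer 2: σ_v at top = γ₁h₁ = 20.28; σ_h top = K_a2×20.28 = 4.954; σ_h base = K_a2×(20.28+18.3×1.0) = 9.424.
P₂ = ½(4.954+9.424)×1.0 = 7.189. Total P_a = 4.835+7.189 = 12.02 kN/m.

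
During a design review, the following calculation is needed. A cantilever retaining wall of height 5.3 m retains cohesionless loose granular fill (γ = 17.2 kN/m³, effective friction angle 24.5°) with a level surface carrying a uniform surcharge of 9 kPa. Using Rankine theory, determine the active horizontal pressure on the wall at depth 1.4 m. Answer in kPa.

13.7 kPa

K_a = (1 − sin φ)/(1 + sin φ) = 0.4137.
σ_v = γz + q = 17.2 × 1.4 + 9 = 33.08 kPa.
σ_h = K_a σ_v = 0.4137 × 33.08 = 13.69 kPa.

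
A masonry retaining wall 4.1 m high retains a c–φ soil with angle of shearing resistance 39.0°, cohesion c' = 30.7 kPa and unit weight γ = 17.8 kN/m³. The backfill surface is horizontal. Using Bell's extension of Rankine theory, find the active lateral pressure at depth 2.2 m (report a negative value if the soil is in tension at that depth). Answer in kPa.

-20.4 kPa

K_a = (1 − sin φ)/(1 + sin φ) = 0.2275.
σ_a = K_a γ z − 2c√K_a = 0.2275×17.8×2.2 − 2×30.7×0.4770 = -20.38 kPa.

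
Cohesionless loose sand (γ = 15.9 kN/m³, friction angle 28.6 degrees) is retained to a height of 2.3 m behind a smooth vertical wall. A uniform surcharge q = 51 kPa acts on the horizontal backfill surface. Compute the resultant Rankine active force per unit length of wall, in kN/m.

K_a = tan²(45° − φ/2) = 0.3525.
Soil triangle: ½ K_a γ H² = 0.5×0.3525×15.9×2.3² = 14.83 kN/m.
Surcharge rectangle: K_a q H = 0.3525×51×2.3 = 41.35 kN/m.
Total = 14.83 + 41.35 = 56.18 kN/m.

56.2 kN/m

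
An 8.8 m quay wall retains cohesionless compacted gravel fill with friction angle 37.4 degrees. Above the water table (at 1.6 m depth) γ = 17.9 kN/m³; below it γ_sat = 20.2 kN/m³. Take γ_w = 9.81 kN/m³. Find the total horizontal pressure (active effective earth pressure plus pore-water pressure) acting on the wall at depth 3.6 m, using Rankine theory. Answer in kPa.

31.7 kPa

K_a = (1 − sin φ)/(1 + sin φ) = 0.2443.
γ' = 20.2 − 9.81 = 10.39 kN/m³.
Effective vertical stress at 3.6 m: σ'_v = 17.9×1.6 + 10.39×2.00 = 49.42 kPa.
σ'_h = K_a σ'_v = 0.2443 × 49.42 = 12.07 kPa; u = γ_w × 2.00 = 19.62 kPa.
Total σ_h = 12.07 + 19.62 = 31.69 kPa.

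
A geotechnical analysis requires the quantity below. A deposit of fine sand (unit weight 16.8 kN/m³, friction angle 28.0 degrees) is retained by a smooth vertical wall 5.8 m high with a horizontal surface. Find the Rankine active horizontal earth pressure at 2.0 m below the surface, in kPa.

12.1 kPa

K_a = (1 − sin φ)/(1 + sin φ) = 0.3610.
σ_h = K_a γ z = 0.3610 × 16.8 × 2.0 = 12.13 kPa.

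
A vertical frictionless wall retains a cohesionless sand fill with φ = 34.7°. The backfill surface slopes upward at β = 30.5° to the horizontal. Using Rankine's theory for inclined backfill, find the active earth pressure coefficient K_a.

0.465

K_a = cos β · (cos β − √(cos²β − cos²φ)) / (cos β + √(cos²β − cos²φ)).
cos β = 0.8616, cos φ = 0.8221, √(cos²β − cos²φ) = 0.2578.
K_a = 0.8616 × (0.8616 − 0.2578)/(0.8616 + 0.2578) = 0.4647.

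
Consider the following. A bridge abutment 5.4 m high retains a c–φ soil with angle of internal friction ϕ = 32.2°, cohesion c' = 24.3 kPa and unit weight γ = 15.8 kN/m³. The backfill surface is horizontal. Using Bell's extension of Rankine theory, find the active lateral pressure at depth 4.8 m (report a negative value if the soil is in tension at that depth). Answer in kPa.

-3.72 kPa

K_a = (1 − sin φ)/(1 + sin φ) = 0.3047.
σ_a = K_a γ z − 2c√K_a = 0.3047×15.8×4.8 − 2×24.3×0.5520 = -3.717 kPa.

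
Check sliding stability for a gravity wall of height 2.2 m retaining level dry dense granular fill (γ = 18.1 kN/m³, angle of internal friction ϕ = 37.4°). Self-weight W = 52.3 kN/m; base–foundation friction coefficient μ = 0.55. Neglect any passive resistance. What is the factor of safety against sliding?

2.69

K_a = tan²(45° − 37.4°/2) = 0.2443.
P_a = ½K_aγH² = 0.5×0.2443×18.1×2.2² = 10.70 kN/m, acting at H/3 = 0.7333 m above the base.
FS_sliding = μW / P_a = 0.55×52.3 / 10.70 = 2.689.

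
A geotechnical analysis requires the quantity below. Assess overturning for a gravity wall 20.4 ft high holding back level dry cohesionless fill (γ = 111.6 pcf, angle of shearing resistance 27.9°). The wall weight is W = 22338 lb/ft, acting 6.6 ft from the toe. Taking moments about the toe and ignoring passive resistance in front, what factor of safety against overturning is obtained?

2.58

K_a = tan²(45° − 27.9°/2) = 0.3625.
P_a = ½K_aγH² = 0.5×0.3625×111.6×20.4² = 8417 lb/ft, acting at H/3 = 6.800 ft above the base.
Overturning moment M_o = P_a × H/3 = 8417 × 6.800 = 57240.
Resisting moment M_r = W × 6.6 = 22338 × 6.6 = 147400.
FS_overturning = M_r/M_o = 147400/57240 = 2.576.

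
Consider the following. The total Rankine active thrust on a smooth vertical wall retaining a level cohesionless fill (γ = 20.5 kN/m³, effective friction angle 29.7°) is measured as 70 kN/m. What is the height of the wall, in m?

4.50 m

K_a = 0.3374. P_a = ½ K_a γ H² ⇒ H = √(2P_a/(K_a γ)).
H = √(2×70/(0.3374×20.5)) = 4.499 m.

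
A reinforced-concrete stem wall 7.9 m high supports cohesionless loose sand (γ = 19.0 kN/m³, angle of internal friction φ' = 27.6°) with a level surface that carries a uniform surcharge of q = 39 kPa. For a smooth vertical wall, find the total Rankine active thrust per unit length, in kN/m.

330 kN/m

K_a = tan²(45° − φ/2) = 0.3668.
Soil triangle: ½ K_a γ H² = 0.5×0.3668×19.0×7.9² = 217.5 kN/m.
Surcharge rectangle: K_a q H = 0.3668×39×7.9 = 113.0 kN/m.
Total = 217.5 + 113.0 = 330.5 kN/m.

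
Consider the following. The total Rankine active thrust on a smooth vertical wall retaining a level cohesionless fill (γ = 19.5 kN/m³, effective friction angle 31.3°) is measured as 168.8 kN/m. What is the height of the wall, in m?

7.40 m

K_a = 0.3162. P_a = ½ K_a γ H² ⇒ H = √(2P_a/(K_a γ)).
H = √(2×168.8/(0.3162×19.5)) = 7.399 m.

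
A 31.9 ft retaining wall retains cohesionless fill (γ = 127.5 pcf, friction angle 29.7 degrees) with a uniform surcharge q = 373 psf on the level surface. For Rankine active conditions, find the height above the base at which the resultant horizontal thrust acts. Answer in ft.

11.5 ft

K_a = 0.3374.
Triangular part P₁ = ½K_aγH² = 21890 at H/3 = 10.63 ft; rectangular part P₂ = K_a q H = 4014 at H/2 = 15.95 ft.
ȳ = (P₁·10.63 + P₂·15.95)/(P₁+P₂) = 11.46 ft.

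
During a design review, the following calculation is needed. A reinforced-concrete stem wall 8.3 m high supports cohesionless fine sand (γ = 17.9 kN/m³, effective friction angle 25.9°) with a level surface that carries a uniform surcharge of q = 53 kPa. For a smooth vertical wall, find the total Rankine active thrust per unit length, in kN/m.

414 kN/m

K_a = tan²(45° − φ/2) = 0.3920.
Soil triangle: ½ K_a γ H² = 0.5×0.3920×17.9×8.3² = 241.7 kN/m.
Surcharge rectangle: K_a q H = 0.3920×53×8.3 = 172.4 kN/m.
Total = 241.7 + 172.4 = 414.1 kN/m.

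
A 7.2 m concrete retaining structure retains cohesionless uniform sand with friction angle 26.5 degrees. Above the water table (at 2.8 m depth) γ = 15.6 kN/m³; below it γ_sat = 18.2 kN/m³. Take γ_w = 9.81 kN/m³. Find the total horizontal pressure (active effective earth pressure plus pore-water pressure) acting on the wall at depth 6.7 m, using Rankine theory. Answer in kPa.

K_a = (1 − sin φ)/(1 + sin φ) = 0.3829.
γ' = 18.2 − 9.81 = 8.390 kN/m³.
Effective vertical stress at 6.7 m: σ'_v = 15.6×2.8 + 8.390×3.90 = 76.40 kPa.
σ'_h = K_a σ'_v = 0.3829 × 76.40 = 29.26 kPa; u = γ_w × 3.90 = 38.26 kPa.
Total σ_h = 29.26 + 38.26 = 67.52 kPa.

67.5 kPa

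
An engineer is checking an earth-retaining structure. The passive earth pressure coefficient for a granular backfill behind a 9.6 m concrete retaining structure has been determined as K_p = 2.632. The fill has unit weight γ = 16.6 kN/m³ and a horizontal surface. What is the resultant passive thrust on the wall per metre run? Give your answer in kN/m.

P = ½ K_p γ H² = 0.5 × 2.632 × 16.6 × 9.6² = 2013 kN/m.

2010 kN/m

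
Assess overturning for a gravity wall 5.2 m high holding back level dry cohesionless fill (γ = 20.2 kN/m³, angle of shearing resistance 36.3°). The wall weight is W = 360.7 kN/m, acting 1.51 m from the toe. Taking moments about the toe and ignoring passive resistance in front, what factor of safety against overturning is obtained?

4.49

K_a = tan²(45° − 36.3°/2) = 0.2563.
P_a = ½K_aγH² = 0.5×0.2563×20.2×5.2² = 69.99 kN/m, acting at H/3 = 1.733 m above the base.
Overturning moment M_o = P_a × H/3 = 69.99 × 1.733 = 121.3.
Resisting moment M_r = W × 1.51 = 360.7 × 1.51 = 544.7.
FS_overturning = M_r/M_o = 544.7/121.3 = 4.490.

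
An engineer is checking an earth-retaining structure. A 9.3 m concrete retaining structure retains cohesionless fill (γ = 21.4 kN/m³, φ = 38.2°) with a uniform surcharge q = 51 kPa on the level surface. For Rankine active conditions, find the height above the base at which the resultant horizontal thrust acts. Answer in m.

K_a = 0.2358.
Triangular part P₁ = ½K_aγH² = 218.2 at H/3 = 3.100 m; rectangular part P₂ = K_a q H = 111.8 at H/2 = 4.650 m.
ȳ = (P₁·3.100 + P₂·4.650)/(P₁+P₂) = 3.625 m.

3.63 m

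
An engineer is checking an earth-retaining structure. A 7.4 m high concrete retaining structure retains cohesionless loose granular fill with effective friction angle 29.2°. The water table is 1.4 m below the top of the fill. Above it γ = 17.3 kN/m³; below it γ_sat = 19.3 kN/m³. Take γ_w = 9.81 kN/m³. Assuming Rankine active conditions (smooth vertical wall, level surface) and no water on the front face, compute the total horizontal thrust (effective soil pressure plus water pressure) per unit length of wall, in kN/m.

K_a = tan²(45° − φ/2) = 0.3442.
γ' = 19.3 − 9.81 = 9.490 kN/m³. Depth below WT = 6.0 m.
σ'_h at WT = K_a γ d_w = 8.337 kPa; at base = 8.337 + K_a γ' × 6.0 = 27.94 kPa.
P₁ (0–1.4 m) = ½×8.337×1.4 = 5.836. P₂ (1.4–7.4 m) = ½(8.337+27.94)×6.0 = 108.8.
P_w = ½ γ_w h₂² = 0.5×9.81×6.0² = 176.6. Total = 5.836+108.8+176.6 = 291.2 kN/m.

291 kN/m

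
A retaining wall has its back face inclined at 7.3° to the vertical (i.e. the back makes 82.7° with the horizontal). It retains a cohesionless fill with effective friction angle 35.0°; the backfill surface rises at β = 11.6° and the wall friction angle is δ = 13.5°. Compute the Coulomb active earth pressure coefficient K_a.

K_a = sin²(α+φ) / [sin²α · sin(α−δ) · (1 + √{sin(φ+δ)sin(φ−β) / (sin(α−δ)sin(α+β))})²].
With α = 82.7°, φ = 35.0°, δ = 13.5°, β = 11.6°: K_a = 0.3481.

0.348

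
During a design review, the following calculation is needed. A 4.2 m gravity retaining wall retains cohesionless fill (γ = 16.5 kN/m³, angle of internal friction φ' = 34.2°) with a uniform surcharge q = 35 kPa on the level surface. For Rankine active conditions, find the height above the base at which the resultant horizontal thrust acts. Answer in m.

1.75 m

K_a = 0.2803.
Triangular part P₁ = ½K_aγH² = 40.80 at H/3 = 1.400 m; rectangular part P₂ = K_a q H = 41.21 at H/2 = 2.100 m.
ȳ = (P₁·1.400 + P₂·2.100)/(P₁+P₂) = 1.752 m.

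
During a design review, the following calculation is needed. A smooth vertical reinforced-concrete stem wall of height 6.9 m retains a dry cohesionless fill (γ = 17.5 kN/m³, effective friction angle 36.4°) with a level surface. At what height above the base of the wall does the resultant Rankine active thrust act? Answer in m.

K_a = 0.2552.
The pressure distribution is triangular, so the resultant acts at H/3 above the base = 6.9/3 = 2.300 m.

2.30 m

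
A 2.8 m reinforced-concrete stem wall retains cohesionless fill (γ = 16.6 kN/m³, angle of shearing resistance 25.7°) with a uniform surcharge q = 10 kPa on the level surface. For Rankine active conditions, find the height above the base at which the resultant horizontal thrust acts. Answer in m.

K_a = 0.3950.
Triangular part P₁ = ½K_aγH² = 25.71 at H/3 = 0.9333 m; rectangular part P₂ = K_a q H = 11.06 at H/2 = 1.400 m.
ȳ = (P₁·0.9333 + P₂·1.400)/(P₁+P₂) = 1.074 m.

1.07 m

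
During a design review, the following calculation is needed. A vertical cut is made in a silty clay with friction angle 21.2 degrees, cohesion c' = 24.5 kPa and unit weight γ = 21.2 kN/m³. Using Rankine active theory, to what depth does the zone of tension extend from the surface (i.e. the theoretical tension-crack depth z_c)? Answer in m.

3.38 m

K_a = tan²(45° − 21.2°/2) = 0.4688; √K_a = 0.6847.
The active pressure is zero where K_a γ z = 2c√K_a, so z_c = 2c/(γ√K_a) = 2×24.5/(21.2×0.6847) = 3.376 m.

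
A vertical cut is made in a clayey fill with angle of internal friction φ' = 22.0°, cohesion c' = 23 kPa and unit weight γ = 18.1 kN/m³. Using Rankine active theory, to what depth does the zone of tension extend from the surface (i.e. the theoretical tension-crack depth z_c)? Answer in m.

K_a = tan²(45° − 22.0°/2) = 0.4550; √K_a = 0.6745.
The active pressure is zero where K_a γ z = 2c√K_a, so z_c = 2c/(γ√K_a) = 2×23/(18.1×0.6745) = 3.768 m.

3.77 m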